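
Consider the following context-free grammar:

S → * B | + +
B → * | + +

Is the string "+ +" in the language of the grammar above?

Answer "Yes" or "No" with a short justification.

Yes - a valid derivation exists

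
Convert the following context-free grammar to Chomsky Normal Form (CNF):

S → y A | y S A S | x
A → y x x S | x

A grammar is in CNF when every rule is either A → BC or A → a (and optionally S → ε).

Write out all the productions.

TY → y; S → x; TX → x; A → x; S → TY A; S → TY X0; X0 → S X1; X1 → A S; A → TY X2; X2 → TX X3; X3 → TX S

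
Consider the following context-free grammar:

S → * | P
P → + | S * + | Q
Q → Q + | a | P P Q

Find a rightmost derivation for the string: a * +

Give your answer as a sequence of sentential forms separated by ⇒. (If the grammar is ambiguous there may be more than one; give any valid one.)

S ⇒ P ⇒ S * + ⇒ P * + ⇒ Q * + ⇒ a * +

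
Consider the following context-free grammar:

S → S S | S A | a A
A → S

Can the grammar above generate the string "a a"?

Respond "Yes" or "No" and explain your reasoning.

No - no valid derivation exists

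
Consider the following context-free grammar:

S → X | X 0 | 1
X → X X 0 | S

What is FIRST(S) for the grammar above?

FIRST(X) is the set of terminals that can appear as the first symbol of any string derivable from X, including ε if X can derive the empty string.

We compute FIRST(S) using the standard algorithm.
FIRST(S) = {1}
FIRST(X) = {1}
Therefore, FIRST(S) = {1}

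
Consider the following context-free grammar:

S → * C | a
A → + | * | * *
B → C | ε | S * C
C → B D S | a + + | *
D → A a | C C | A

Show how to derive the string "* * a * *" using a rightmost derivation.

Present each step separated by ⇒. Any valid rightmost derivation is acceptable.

S ⇒ * C ⇒ * B D S ⇒ * B D * C ⇒ * B D * * ⇒ * B A a * * ⇒ * B * a * * ⇒ * * a * *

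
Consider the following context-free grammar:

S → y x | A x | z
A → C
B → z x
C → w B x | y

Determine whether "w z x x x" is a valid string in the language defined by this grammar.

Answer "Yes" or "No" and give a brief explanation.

Yes - a valid derivation exists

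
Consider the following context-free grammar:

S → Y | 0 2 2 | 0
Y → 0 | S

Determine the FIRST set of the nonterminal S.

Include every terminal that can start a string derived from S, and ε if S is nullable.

We compute FIRST(S) using the standard algorithm.
FIRST(S) = {0}
FIRST(Y) = {0}
Therefore, FIRST(S) = {0}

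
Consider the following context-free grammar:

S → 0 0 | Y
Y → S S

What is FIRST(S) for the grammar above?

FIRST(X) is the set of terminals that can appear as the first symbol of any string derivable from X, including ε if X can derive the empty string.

We compute FIRST(S) using the standard algorithm.
FIRST(S) = {0}
FIRST(Y) = {0}
Therefore, FIRST(S) = {0}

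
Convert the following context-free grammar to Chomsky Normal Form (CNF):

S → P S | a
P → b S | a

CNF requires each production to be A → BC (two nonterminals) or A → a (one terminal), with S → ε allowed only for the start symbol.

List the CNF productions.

S → a; TB → b; P → a; S → P S; P → TB S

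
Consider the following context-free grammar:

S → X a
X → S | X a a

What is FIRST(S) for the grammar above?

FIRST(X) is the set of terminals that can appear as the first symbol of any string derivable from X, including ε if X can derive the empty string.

We compute FIRST(S) using the standard algorithm.
FIRST(S) = {}
FIRST(X) = {}
Therefore, FIRST(S) = {}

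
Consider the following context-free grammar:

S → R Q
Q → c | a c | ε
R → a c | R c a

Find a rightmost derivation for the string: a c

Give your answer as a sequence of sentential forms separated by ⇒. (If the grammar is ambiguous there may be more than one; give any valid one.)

S ⇒ R Q ⇒ R ⇒ a c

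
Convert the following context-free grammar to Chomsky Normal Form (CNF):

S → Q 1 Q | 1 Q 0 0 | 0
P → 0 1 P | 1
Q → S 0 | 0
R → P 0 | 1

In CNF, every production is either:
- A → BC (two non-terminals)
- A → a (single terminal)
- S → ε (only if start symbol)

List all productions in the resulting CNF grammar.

T1 → 1; T0 → 0; S → 0; P → 1; Q → 0; R → 1; S → Q X0; X0 → T1 Q; S → T1 X1; X1 → Q X2; X2 → T0 T0; P → T0 X3; X3 → T1 P; Q → S T0; R → P T0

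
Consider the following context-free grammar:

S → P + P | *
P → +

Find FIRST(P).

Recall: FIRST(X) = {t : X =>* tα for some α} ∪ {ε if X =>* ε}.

We compute FIRST(P) using the standard algorithm.
FIRST(P) = {+}
FIRST(S) = {*, +}
Therefore, FIRST(P) = {+}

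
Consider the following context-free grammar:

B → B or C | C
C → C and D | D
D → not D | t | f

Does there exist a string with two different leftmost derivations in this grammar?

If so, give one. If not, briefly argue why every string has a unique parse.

No - every string in the language has a unique leftmost derivation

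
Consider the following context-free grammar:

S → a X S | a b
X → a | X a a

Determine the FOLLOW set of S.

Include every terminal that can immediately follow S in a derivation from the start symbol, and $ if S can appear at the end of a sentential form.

We compute FOLLOW(S) using the standard algorithm.
FOLLOW(S) starts with {$}.
FIRST(S) = {a}
FIRST(X) = {a}
FOLLOW(S) = {$}
FOLLOW(X) = {a}
Therefore, FOLLOW(S) = {$}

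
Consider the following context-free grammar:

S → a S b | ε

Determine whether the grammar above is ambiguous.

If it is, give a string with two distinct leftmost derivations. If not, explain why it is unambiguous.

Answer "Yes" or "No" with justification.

No - the grammar is unambiguous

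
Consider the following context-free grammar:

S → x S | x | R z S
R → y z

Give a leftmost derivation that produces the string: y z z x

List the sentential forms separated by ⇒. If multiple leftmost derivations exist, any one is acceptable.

S ⇒ R z S ⇒ y z z S ⇒ y z z x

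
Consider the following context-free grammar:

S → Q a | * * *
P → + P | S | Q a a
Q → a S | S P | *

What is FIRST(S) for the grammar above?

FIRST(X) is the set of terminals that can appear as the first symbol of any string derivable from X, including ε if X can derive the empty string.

We compute FIRST(S) using the standard algorithm.
FIRST(P) = {*, +, a}
FIRST(Q) = {*, a}
FIRST(S) = {*, a}
Therefore, FIRST(S) = {*, a}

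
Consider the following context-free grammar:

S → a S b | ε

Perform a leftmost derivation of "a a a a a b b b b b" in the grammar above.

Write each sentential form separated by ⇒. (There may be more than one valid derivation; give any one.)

S ⇒ a S b ⇒ a a S b b ⇒ a a a S b b b ⇒ a a a a S b b b b ⇒ a a a a a S b b b b b ⇒ a a a a a b b b b b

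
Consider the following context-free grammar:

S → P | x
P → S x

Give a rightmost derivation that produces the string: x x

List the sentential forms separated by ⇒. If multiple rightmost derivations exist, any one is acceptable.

S ⇒ P ⇒ S x ⇒ x x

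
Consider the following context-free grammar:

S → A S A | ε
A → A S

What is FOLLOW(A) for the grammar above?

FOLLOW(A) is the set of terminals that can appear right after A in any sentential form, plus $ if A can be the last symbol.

We compute FOLLOW(A) using the standard algorithm.
FOLLOW(S) starts with {$}.
FIRST(A) = {}
FIRST(S) = {ε}
FOLLOW(A) = {$}
FOLLOW(S) = {$}
Therefore, FOLLOW(A) = {$}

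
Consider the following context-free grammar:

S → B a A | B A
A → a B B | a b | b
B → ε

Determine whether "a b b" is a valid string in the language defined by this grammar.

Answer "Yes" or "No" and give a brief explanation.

No - no valid derivation exists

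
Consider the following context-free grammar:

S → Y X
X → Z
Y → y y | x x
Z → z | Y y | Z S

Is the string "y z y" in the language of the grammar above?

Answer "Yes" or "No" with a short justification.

No - no valid derivation exists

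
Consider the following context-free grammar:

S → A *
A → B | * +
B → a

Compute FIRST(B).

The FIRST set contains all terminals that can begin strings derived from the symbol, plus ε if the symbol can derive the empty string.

We compute FIRST(B) using the standard algorithm.
FIRST(A) = {*, a}
FIRST(B) = {a}
FIRST(S) = {*, a}
Therefore, FIRST(B) = {a}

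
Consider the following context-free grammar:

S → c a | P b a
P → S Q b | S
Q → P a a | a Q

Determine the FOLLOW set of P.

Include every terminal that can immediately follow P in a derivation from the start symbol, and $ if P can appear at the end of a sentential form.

We compute FOLLOW(P) using the standard algorithm.
FOLLOW(S) starts with {$}.
FIRST(P) = {c}
FIRST(Q) = {a, c}
FIRST(S) = {c}
FOLLOW(P) = {a, b}
FOLLOW(Q) = {b}
FOLLOW(S) = {$, a, b, c}
Therefore, FOLLOW(P) = {a, b}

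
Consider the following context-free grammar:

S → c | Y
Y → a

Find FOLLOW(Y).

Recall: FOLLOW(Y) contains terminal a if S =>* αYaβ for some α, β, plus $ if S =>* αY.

We compute FOLLOW(Y) using the standard algorithm.
FOLLOW(S) starts with {$}.
FIRST(S) = {a, c}
FIRST(Y) = {a}
FOLLOW(S) = {$}
FOLLOW(Y) = {$}
Therefore, FOLLOW(Y) = {$}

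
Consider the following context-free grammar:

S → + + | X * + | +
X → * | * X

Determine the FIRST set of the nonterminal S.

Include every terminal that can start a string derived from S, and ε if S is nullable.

We compute FIRST(S) using the standard algorithm.
FIRST(S) = {*, +}
FIRST(X) = {*}
Therefore, FIRST(S) = {*, +}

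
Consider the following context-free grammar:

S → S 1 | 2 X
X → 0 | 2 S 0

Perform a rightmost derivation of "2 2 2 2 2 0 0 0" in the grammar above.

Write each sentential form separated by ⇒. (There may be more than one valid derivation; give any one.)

S ⇒ 2 X ⇒ 2 2 S 0 ⇒ 2 2 2 X 0 ⇒ 2 2 2 2 S 0 0 ⇒ 2 2 2 2 2 X 0 0 ⇒ 2 2 2 2 2 0 0 0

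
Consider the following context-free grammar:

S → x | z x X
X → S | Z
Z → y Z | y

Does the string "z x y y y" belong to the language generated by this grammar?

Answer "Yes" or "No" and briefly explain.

Yes - a valid derivation exists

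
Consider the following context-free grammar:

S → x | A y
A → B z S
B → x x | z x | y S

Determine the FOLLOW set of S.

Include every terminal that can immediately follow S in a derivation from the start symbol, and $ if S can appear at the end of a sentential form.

We compute FOLLOW(S) using the standard algorithm.
FOLLOW(S) starts with {$}.
FIRST(A) = {x, y, z}
FIRST(B) = {x, y, z}
FIRST(S) = {x, y, z}
FOLLOW(A) = {y}
FOLLOW(B) = {z}
FOLLOW(S) = {$, y, z}
Therefore, FOLLOW(S) = {$, y, z}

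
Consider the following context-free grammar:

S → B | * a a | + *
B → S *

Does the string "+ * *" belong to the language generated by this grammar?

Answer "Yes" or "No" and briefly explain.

Yes - a valid derivation exists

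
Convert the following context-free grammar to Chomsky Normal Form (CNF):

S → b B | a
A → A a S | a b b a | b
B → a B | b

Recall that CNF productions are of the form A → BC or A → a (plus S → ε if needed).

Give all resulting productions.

TB → b; S → a; TA → a; A → b; B → b; S → TB B; A → A X0; X0 → TA S; A → TA X1; X1 → TB X2; X2 → TB TA; B → TA B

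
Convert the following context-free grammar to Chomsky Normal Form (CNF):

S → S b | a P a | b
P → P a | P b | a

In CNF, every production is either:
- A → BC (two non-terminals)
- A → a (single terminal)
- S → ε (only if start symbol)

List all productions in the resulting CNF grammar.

TB → b; TA → a; S → b; P → a; S → S TB; S → TA X0; X0 → P TA; P → P TA; P → P TB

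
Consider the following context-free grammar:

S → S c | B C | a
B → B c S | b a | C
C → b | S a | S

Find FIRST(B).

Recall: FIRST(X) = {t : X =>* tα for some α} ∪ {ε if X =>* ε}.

We compute FIRST(B) using the standard algorithm.
FIRST(B) = {a, b}
FIRST(C) = {a, b}
FIRST(S) = {a, b}
Therefore, FIRST(B) = {a, b}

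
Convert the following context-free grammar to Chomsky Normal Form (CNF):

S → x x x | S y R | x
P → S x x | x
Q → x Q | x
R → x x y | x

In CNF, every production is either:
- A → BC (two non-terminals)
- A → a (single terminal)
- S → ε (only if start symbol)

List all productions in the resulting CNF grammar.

TX → x; TY → y; S → x; P → x; Q → x; R → x; S → TX X0; X0 → TX TX; S → S X1; X1 → TY R; P → S X2; X2 → TX TX; Q → TX Q; R → TX X3; X3 → TX TY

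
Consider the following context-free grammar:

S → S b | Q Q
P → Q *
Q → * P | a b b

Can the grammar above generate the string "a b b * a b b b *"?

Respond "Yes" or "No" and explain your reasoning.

No - no valid derivation exists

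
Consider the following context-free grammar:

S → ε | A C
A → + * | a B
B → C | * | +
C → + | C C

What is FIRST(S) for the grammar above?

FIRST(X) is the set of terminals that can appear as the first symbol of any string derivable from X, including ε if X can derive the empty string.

We compute FIRST(S) using the standard algorithm.
FIRST(A) = {+, a}
FIRST(B) = {*, +}
FIRST(C) = {+}
FIRST(S) = {+, a, ε}
Therefore, FIRST(S) = {+, a, ε}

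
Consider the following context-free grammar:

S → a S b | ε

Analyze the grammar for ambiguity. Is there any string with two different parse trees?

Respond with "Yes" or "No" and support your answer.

No - the grammar is unambiguous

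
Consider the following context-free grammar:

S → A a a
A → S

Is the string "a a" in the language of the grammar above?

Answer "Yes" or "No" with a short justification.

No - no valid derivation exists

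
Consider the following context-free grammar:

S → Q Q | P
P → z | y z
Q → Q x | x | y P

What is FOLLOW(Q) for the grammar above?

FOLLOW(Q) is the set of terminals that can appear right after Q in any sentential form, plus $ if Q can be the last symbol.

We compute FOLLOW(Q) using the standard algorithm.
FOLLOW(S) starts with {$}.
FIRST(P) = {y, z}
FIRST(Q) = {x, y}
FIRST(S) = {x, y, z}
FOLLOW(P) = {$, x, y}
FOLLOW(Q) = {$, x, y}
FOLLOW(S) = {$}
Therefore, FOLLOW(Q) = {$, x, y}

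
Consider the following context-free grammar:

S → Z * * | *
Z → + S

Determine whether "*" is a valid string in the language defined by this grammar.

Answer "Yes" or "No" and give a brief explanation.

Yes - a valid derivation exists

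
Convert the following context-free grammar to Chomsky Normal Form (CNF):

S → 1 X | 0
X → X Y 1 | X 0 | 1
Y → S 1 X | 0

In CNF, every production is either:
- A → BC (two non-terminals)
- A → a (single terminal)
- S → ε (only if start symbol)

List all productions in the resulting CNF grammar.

T1 → 1; S → 0; T0 → 0; X → 1; Y → 0; S → T1 X; X → X X0; X0 → Y T1; X → X T0; Y → S X1; X1 → T1 X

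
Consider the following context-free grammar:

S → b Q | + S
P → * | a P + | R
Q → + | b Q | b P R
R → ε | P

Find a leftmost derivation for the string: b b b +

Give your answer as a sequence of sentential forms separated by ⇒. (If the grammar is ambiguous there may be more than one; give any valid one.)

S ⇒ b Q ⇒ b b Q ⇒ b b b Q ⇒ b b b +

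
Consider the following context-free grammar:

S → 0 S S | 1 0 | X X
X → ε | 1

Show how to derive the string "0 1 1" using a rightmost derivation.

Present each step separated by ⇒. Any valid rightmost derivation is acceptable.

S ⇒ 0 S S ⇒ 0 S X X ⇒ 0 S X ⇒ 0 S ⇒ 0 X X ⇒ 0 X 1 ⇒ 0 1 1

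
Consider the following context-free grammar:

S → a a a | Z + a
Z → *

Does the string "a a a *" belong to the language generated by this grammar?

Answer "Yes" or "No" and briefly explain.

No - no valid derivation exists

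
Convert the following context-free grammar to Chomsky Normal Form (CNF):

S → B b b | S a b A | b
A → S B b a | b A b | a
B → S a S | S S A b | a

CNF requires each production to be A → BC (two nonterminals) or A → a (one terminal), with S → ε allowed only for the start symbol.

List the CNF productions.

TB → b; TA → a; S → b; A → a; B → a; S → B X0; X0 → TB TB; S → S X1; X1 → TA X2; X2 → TB A; A → S X3; X3 → B X4; X4 → TB TA; A → TB X5; X5 → A TB; B → S X6; X6 → TA S; B → S X7; X7 → S X8; X8 → A TB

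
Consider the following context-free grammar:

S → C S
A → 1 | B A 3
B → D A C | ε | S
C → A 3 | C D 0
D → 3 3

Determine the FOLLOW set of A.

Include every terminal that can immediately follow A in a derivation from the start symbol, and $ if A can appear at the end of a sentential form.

We compute FOLLOW(A) using the standard algorithm.
FOLLOW(S) starts with {$}.
FIRST(A) = {1, 3}
FIRST(B) = {1, 3, ε}
FIRST(C) = {1, 3}
FIRST(D) = {3}
FIRST(S) = {1, 3}
FOLLOW(A) = {1, 3}
FOLLOW(B) = {1, 3}
FOLLOW(C) = {1, 3}
FOLLOW(D) = {0, 1, 3}
FOLLOW(S) = {$, 1, 3}
Therefore, FOLLOW(A) = {1, 3}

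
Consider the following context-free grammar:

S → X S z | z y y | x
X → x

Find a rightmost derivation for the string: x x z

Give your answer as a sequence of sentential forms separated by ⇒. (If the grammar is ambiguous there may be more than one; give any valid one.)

S ⇒ X S z ⇒ X x z ⇒ x x z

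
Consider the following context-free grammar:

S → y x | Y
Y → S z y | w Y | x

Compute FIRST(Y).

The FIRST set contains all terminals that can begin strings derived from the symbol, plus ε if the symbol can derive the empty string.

We compute FIRST(Y) using the standard algorithm.
FIRST(S) = {w, x, y}
FIRST(Y) = {w, x, y}
Therefore, FIRST(Y) = {w, x, y}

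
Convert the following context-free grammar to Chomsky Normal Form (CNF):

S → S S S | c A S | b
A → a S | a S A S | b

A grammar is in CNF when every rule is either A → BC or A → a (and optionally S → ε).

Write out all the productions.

TC → c; S → b; TA → a; A → b; S → S X0; X0 → S S; S → TC X1; X1 → A S; A → TA S; A → TA X2; X2 → S X3; X3 → A S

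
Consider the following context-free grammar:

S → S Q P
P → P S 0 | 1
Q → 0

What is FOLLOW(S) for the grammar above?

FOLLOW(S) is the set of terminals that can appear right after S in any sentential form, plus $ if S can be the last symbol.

We compute FOLLOW(S) using the standard algorithm.
FOLLOW(S) starts with {$}.
FIRST(P) = {1}
FIRST(Q) = {0}
FIRST(S) = {}
FOLLOW(P) = {$, 0}
FOLLOW(Q) = {1}
FOLLOW(S) = {$, 0}
Therefore, FOLLOW(S) = {$, 0}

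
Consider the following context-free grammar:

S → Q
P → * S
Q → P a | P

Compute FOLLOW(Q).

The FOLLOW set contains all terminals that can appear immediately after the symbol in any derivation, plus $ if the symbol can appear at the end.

We compute FOLLOW(Q) using the standard algorithm.
FOLLOW(S) starts with {$}.
FIRST(P) = {*}
FIRST(Q) = {*}
FIRST(S) = {*}
FOLLOW(P) = {$, a}
FOLLOW(Q) = {$, a}
FOLLOW(S) = {$, a}
Therefore, FOLLOW(Q) = {$, a}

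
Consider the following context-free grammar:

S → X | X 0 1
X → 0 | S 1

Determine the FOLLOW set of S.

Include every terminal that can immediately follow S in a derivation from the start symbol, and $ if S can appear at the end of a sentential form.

We compute FOLLOW(S) using the standard algorithm.
FOLLOW(S) starts with {$}.
FIRST(S) = {0}
FIRST(X) = {0}
FOLLOW(S) = {$, 1}
FOLLOW(X) = {$, 0, 1}
Therefore, FOLLOW(S) = {$, 1}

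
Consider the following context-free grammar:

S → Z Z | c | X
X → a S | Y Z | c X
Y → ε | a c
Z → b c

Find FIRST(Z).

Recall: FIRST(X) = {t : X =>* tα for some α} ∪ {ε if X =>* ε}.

We compute FIRST(Z) using the standard algorithm.
FIRST(S) = {a, b, c}
FIRST(X) = {a, b, c}
FIRST(Y) = {a, ε}
FIRST(Z) = {b}
Therefore, FIRST(Z) = {b}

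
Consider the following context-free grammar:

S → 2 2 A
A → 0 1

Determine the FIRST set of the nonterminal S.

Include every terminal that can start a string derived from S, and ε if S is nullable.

We compute FIRST(S) using the standard algorithm.
FIRST(A) = {0}
FIRST(S) = {2}
Therefore, FIRST(S) = {2}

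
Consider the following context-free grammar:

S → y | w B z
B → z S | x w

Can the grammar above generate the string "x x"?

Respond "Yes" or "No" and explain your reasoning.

No - no valid derivation exists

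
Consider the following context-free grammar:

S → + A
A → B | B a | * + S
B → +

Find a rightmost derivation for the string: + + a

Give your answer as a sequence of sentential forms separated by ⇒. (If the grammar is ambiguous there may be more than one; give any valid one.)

S ⇒ + A ⇒ + B a ⇒ + + a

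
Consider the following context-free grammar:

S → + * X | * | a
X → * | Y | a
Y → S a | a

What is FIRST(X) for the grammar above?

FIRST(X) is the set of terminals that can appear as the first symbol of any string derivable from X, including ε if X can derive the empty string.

We compute FIRST(X) using the standard algorithm.
FIRST(S) = {*, +, a}
FIRST(X) = {*, +, a}
FIRST(Y) = {*, +, a}
Therefore, FIRST(X) = {*, +, a}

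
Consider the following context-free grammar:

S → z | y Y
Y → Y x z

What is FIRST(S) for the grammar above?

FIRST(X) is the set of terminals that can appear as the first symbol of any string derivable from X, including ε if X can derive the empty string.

We compute FIRST(S) using the standard algorithm.
FIRST(S) = {y, z}
FIRST(Y) = {}
Therefore, FIRST(S) = {y, z}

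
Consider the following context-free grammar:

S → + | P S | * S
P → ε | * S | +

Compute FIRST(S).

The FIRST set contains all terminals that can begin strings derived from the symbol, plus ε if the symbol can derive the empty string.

We compute FIRST(S) using the standard algorithm.
FIRST(P) = {*, +, ε}
FIRST(S) = {*, +}
Therefore, FIRST(S) = {*, +}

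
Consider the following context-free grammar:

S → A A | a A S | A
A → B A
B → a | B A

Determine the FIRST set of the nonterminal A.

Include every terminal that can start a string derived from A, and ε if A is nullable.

We compute FIRST(A) using the standard algorithm.
FIRST(A) = {a}
FIRST(B) = {a}
FIRST(S) = {a}
Therefore, FIRST(A) = {a}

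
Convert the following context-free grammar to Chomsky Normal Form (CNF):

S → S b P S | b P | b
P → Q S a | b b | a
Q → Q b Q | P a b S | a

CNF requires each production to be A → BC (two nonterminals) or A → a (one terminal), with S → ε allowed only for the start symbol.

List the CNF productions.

TB → b; S → b; TA → a; P → a; Q → a; S → S X0; X0 → TB X1; X1 → P S; S → TB P; P → Q X2; X2 → S TA; P → TB TB; Q → Q X3; X3 → TB Q; Q → P X4; X4 → TA X5; X5 → TB S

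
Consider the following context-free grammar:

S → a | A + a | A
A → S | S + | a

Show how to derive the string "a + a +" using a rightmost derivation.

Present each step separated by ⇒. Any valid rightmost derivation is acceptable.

S ⇒ A ⇒ S + ⇒ A + a + ⇒ a + a +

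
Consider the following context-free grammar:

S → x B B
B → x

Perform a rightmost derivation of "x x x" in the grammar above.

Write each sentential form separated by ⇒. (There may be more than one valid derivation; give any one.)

S ⇒ x B B ⇒ x B x ⇒ x x x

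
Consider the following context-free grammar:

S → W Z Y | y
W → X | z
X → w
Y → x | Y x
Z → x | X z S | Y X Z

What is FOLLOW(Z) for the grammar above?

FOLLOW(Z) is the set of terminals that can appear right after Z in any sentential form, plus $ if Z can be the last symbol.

We compute FOLLOW(Z) using the standard algorithm.
FOLLOW(S) starts with {$}.
FIRST(S) = {w, y, z}
FIRST(W) = {w, z}
FIRST(X) = {w}
FIRST(Y) = {x}
FIRST(Z) = {w, x}
FOLLOW(S) = {$, x}
FOLLOW(W) = {w, x}
FOLLOW(X) = {w, x, z}
FOLLOW(Y) = {$, w, x}
FOLLOW(Z) = {x}
Therefore, FOLLOW(Z) = {x}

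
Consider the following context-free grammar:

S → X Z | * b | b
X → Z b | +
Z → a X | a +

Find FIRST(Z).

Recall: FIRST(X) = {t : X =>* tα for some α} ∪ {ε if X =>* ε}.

We compute FIRST(Z) using the standard algorithm.
FIRST(S) = {*, +, a, b}
FIRST(X) = {+, a}
FIRST(Z) = {a}
Therefore, FIRST(Z) = {a}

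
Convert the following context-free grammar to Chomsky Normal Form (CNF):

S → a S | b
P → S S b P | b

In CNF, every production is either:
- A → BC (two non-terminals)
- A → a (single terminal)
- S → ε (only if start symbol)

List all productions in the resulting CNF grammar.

TA → a; S → b; TB → b; P → b; S → TA S; P → S X0; X0 → S X1; X1 → TB P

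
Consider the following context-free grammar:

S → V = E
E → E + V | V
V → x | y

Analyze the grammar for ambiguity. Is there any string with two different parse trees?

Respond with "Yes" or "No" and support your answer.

No - the grammar is unambiguous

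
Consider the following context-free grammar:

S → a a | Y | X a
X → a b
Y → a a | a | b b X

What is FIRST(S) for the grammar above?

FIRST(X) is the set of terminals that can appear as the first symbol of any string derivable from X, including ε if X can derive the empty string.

We compute FIRST(S) using the standard algorithm.
FIRST(S) = {a, b}
FIRST(X) = {a}
FIRST(Y) = {a, b}
Therefore, FIRST(S) = {a, b}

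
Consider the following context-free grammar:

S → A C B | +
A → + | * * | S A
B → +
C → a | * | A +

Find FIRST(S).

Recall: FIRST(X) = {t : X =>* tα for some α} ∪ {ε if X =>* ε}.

We compute FIRST(S) using the standard algorithm.
FIRST(A) = {*, +}
FIRST(B) = {+}
FIRST(C) = {*, +, a}
FIRST(S) = {*, +}
Therefore, FIRST(S) = {*, +}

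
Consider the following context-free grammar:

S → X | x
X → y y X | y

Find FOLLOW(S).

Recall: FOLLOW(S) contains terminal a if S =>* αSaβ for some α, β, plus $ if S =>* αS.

We compute FOLLOW(S) using the standard algorithm.
FOLLOW(S) starts with {$}.
FIRST(S) = {x, y}
FIRST(X) = {y}
FOLLOW(S) = {$}
FOLLOW(X) = {$}
Therefore, FOLLOW(S) = {$}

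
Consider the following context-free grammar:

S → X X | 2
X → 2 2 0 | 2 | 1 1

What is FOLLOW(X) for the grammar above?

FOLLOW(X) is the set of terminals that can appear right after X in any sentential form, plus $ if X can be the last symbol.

We compute FOLLOW(X) using the standard algorithm.
FOLLOW(S) starts with {$}.
FIRST(S) = {1, 2}
FIRST(X) = {1, 2}
FOLLOW(S) = {$}
FOLLOW(X) = {$, 1, 2}
Therefore, FOLLOW(X) = {$, 1, 2}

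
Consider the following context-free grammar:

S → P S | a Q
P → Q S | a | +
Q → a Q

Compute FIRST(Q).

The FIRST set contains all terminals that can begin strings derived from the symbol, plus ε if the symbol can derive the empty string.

We compute FIRST(Q) using the standard algorithm.
FIRST(P) = {+, a}
FIRST(Q) = {a}
FIRST(S) = {+, a}
Therefore, FIRST(Q) = {a}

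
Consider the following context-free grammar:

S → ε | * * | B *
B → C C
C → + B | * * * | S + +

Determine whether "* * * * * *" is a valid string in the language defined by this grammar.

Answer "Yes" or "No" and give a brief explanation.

No - no valid derivation exists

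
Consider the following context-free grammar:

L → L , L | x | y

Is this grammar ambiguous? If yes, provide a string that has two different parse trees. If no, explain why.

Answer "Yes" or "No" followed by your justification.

Yes - the string 'x , y , x' has two distinct leftmost derivations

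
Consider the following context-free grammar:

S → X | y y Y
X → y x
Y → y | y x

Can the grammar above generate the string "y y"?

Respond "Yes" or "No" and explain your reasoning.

No - no valid derivation exists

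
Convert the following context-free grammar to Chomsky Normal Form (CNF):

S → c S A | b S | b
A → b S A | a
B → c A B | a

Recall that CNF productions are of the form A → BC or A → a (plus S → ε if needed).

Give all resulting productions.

TC → c; TB → b; S → b; A → a; B → a; S → TC X0; X0 → S A; S → TB S; A → TB X1; X1 → S A; B → TC X2; X2 → A B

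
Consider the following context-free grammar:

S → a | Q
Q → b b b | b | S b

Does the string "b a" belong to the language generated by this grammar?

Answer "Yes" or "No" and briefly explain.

No - no valid derivation exists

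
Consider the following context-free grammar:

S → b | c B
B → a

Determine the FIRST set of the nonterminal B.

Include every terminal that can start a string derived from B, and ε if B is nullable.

We compute FIRST(B) using the standard algorithm.
FIRST(B) = {a}
FIRST(S) = {b, c}
Therefore, FIRST(B) = {a}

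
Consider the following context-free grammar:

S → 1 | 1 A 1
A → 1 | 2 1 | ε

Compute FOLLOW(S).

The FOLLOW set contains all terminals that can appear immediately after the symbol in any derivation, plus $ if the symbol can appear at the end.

We compute FOLLOW(S) using the standard algorithm.
FOLLOW(S) starts with {$}.
FIRST(A) = {1, 2, ε}
FIRST(S) = {1}
FOLLOW(A) = {1}
FOLLOW(S) = {$}
Therefore, FOLLOW(S) = {$}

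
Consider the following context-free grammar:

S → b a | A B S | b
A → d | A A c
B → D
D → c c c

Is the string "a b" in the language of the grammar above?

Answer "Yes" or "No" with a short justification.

No - no valid derivation exists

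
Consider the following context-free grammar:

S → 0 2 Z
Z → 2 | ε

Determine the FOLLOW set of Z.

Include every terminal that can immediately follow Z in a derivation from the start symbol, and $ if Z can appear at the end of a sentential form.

We compute FOLLOW(Z) using the standard algorithm.
FOLLOW(S) starts with {$}.
FIRST(S) = {0}
FIRST(Z) = {2, ε}
FOLLOW(S) = {$}
FOLLOW(Z) = {$}
Therefore, FOLLOW(Z) = {$}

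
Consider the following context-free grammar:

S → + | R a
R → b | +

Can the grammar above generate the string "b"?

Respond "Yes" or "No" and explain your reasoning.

No - no valid derivation exists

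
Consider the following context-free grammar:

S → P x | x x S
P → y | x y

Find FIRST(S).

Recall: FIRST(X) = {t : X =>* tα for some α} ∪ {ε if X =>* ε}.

We compute FIRST(S) using the standard algorithm.
FIRST(P) = {x, y}
FIRST(S) = {x, y}
Therefore, FIRST(S) = {x, y}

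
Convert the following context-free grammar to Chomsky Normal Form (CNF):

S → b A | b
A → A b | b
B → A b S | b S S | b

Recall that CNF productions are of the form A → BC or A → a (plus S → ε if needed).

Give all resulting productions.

TB → b; S → b; A → b; B → b; S → TB A; A → A TB; B → A X0; X0 → TB S; B → TB X1; X1 → S S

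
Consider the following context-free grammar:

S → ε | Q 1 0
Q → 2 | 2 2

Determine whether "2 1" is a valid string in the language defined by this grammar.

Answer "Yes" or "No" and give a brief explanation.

No - no valid derivation exists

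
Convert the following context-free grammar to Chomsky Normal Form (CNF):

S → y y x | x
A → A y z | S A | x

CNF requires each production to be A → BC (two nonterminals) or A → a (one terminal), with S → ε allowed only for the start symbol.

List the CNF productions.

TY → y; TX → x; S → x; TZ → z; A → x; S → TY X0; X0 → TY TX; A → A X1; X1 → TY TZ; A → S A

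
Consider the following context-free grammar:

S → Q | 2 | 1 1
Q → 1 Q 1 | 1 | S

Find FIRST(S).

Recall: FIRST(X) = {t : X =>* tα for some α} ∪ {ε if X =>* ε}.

We compute FIRST(S) using the standard algorithm.
FIRST(Q) = {1, 2}
FIRST(S) = {1, 2}
Therefore, FIRST(S) = {1, 2}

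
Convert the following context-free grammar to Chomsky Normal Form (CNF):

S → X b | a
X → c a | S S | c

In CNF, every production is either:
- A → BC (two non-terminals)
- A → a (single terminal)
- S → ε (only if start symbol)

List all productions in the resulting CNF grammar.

TB → b; S → a; TC → c; TA → a; X → c; S → X TB; X → TC TA; X → S S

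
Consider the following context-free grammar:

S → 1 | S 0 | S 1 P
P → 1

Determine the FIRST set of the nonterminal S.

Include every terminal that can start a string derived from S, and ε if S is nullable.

We compute FIRST(S) using the standard algorithm.
FIRST(P) = {1}
FIRST(S) = {1}
Therefore, FIRST(S) = {1}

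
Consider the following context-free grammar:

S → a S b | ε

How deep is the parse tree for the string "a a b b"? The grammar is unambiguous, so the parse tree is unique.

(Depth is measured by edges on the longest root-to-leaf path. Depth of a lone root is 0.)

3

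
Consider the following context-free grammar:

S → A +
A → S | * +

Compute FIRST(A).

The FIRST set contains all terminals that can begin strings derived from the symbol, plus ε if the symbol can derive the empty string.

We compute FIRST(A) using the standard algorithm.
FIRST(A) = {*}
FIRST(S) = {*}
Therefore, FIRST(A) = {*}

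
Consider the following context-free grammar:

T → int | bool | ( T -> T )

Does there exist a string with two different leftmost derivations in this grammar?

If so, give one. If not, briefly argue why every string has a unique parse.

No - every string in the language has a unique leftmost derivation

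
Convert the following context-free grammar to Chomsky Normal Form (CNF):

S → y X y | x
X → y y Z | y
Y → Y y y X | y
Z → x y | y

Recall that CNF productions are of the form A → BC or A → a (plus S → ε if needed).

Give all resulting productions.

TY → y; S → x; X → y; Y → y; TX → x; Z → y; S → TY X0; X0 → X TY; X → TY X1; X1 → TY Z; Y → Y X2; X2 → TY X3; X3 → TY X; Z → TX TY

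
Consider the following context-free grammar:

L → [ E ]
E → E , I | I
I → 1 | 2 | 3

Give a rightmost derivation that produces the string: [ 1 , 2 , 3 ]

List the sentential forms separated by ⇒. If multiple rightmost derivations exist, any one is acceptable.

L ⇒ [ E ] ⇒ [ E , I ] ⇒ [ E , 3 ] ⇒ [ E , I , 3 ] ⇒ [ E , 2 , 3 ] ⇒ [ I , 2 , 3 ] ⇒ [ 1 , 2 , 3 ]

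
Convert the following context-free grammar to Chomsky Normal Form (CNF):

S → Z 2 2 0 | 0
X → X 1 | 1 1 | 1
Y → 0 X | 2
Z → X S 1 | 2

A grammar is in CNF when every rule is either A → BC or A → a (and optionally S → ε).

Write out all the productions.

T2 → 2; T0 → 0; S → 0; T1 → 1; X → 1; Y → 2; Z → 2; S → Z X0; X0 → T2 X1; X1 → T2 T0; X → X T1; X → T1 T1; Y → T0 X; Z → X X2; X2 → S T1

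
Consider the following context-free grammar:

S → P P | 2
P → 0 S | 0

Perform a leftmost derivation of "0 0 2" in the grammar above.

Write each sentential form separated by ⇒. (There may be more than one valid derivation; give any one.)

S ⇒ P P ⇒ 0 P ⇒ 0 0 S ⇒ 0 0 2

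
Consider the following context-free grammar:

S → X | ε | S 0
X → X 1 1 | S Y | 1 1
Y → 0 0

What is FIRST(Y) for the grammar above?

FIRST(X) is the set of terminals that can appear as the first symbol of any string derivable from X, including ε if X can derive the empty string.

We compute FIRST(Y) using the standard algorithm.
FIRST(S) = {0, 1, ε}
FIRST(X) = {0, 1}
FIRST(Y) = {0}
Therefore, FIRST(Y) = {0}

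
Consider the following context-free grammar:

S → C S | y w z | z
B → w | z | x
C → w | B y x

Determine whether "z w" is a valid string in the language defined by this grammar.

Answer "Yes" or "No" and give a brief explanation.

No - no valid derivation exists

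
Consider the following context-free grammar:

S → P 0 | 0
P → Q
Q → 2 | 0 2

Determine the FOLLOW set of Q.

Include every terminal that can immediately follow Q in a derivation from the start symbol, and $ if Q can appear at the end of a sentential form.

We compute FOLLOW(Q) using the standard algorithm.
FOLLOW(S) starts with {$}.
FIRST(P) = {0, 2}
FIRST(Q) = {0, 2}
FIRST(S) = {0, 2}
FOLLOW(P) = {0}
FOLLOW(Q) = {0}
FOLLOW(S) = {$}
Therefore, FOLLOW(Q) = {0}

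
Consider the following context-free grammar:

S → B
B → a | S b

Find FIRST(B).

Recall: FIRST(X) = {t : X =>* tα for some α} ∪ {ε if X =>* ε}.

We compute FIRST(B) using the standard algorithm.
FIRST(B) = {a}
FIRST(S) = {a}
Therefore, FIRST(B) = {a}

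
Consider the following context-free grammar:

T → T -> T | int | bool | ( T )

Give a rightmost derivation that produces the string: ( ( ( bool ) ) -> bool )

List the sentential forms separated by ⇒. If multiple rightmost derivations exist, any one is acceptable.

T ⇒ ( T ) ⇒ ( T -> T ) ⇒ ( T -> bool ) ⇒ ( ( T ) -> bool ) ⇒ ( ( ( T ) ) -> bool ) ⇒ ( ( ( bool ) ) -> bool )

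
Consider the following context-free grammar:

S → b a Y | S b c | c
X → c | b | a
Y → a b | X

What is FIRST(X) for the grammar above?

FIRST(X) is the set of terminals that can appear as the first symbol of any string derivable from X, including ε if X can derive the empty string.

We compute FIRST(X) using the standard algorithm.
FIRST(S) = {b, c}
FIRST(X) = {a, b, c}
FIRST(Y) = {a, b, c}
Therefore, FIRST(X) = {a, b, c}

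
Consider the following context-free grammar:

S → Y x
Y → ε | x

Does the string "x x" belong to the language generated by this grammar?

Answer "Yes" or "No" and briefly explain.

Yes - a valid derivation exists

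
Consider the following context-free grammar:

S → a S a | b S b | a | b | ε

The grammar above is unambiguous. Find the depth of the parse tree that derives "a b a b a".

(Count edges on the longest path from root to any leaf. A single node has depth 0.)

3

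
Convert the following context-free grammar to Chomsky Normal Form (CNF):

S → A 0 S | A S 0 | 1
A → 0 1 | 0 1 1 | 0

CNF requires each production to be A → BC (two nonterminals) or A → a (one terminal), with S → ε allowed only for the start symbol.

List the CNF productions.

T0 → 0; S → 1; T1 → 1; A → 0; S → A X0; X0 → T0 S; S → A X1; X1 → S T0; A → T0 T1; A → T0 X2; X2 → T1 T1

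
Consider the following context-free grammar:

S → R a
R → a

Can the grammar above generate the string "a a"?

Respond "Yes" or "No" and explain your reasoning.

Yes - a valid derivation exists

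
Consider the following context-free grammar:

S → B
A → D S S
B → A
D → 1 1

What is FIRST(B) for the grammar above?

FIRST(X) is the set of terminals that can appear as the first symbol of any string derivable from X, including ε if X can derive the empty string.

We compute FIRST(B) using the standard algorithm.
FIRST(A) = {1}
FIRST(B) = {1}
FIRST(D) = {1}
FIRST(S) = {1}
Therefore, FIRST(B) = {1}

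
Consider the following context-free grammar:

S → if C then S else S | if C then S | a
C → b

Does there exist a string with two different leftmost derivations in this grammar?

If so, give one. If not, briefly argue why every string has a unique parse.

Yes - the string 'if b then if b then a else a' has two distinct leftmost derivations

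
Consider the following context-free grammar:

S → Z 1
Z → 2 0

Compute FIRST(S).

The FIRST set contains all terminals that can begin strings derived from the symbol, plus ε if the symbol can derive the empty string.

We compute FIRST(S) using the standard algorithm.
FIRST(S) = {2}
FIRST(Z) = {2}
Therefore, FIRST(S) = {2}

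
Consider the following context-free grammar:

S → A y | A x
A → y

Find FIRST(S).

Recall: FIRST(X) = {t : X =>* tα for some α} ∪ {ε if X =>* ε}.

We compute FIRST(S) using the standard algorithm.
FIRST(A) = {y}
FIRST(S) = {y}
Therefore, FIRST(S) = {y}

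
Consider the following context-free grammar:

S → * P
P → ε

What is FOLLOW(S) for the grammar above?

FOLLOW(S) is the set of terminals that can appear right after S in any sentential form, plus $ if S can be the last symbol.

We compute FOLLOW(S) using the standard algorithm.
FOLLOW(S) starts with {$}.
FIRST(P) = {ε}
FIRST(S) = {*}
FOLLOW(P) = {$}
FOLLOW(S) = {$}
Therefore, FOLLOW(S) = {$}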